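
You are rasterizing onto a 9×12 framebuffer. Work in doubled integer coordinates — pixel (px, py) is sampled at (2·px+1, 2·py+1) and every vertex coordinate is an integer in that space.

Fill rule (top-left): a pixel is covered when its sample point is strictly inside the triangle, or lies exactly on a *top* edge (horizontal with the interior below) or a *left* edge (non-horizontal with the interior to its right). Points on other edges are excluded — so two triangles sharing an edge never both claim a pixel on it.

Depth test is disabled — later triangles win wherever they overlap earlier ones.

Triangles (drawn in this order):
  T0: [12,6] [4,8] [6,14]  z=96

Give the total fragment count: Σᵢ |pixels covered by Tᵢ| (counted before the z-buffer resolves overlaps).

T0:
  2·area = 52  (B↔C swapped to make it positive)
  edge (12, 6)→(6, 14): d=(-6,8) right/bottom  bias=-1
  edge (6, 14)→(4, 8): d=(-2,-6) top-left  bias=+0
  edge (4, 8)→(12, 6): d=(8,-2) top-left  bias=+0
    (1,2)@(3, 5): e=[78,0,-26] → .  [on edge]
    (4,3)@(9, 7): e=[18,32,2] → X
    (5,3)@(11, 7): e=[2,44,6] → X
    (6,3)@(13, 7): e=[-14,56,10] → .
    (2,4)@(5, 9): e=[38,4,10] → X
    (3,4)@(7, 9): e=[22,16,14] → X
    (5,4)@(11, 9): e=[-10,40,22] → .
    (2,5)@(5, 11): e=[26,0,26] → X  [on edge]
    (4,5)@(9, 11): e=[-6,24,34] → .
    (2,6)@(5, 13): e=[14,-4,42] → .
    (3,6)@(7, 13): e=[-2,8,46] → .
    (3,8)@(7, 17): e=[-26,0,78] → .  [on edge]
    (4,11)@(9, 23): e=[-78,0,130] → .  [on edge]
  covered (7 px):
    . . . . . . . . .
    . . . . . . . . .
    . . . . . . . . .
    . . . . X X . . .
    . . X X X . . . .
    . . X X . . . . .
    . . . . . . . . .
    . . . . . . . . .
    . . . . . . . . .
    . . . . . . . . .
    . . . . . . . . .
    . . . . . . . . .

Answer: 7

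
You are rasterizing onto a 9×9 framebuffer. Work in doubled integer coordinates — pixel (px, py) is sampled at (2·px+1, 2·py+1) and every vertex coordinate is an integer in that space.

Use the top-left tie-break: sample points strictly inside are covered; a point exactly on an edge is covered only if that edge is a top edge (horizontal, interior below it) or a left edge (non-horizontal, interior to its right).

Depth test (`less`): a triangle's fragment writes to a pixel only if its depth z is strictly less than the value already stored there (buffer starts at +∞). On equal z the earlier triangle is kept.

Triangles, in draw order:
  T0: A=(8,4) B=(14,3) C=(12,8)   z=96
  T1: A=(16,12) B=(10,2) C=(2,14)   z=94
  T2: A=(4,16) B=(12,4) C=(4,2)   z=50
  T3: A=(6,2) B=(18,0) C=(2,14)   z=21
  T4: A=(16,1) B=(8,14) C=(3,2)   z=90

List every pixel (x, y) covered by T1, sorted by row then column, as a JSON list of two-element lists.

T0:
  2·area = 28
  edge (8, 4)→(14, 3): d=(6,-1) top-left  bias=+0
  edge (14, 3)→(12, 8): d=(-2,5) right/bottom  bias=-1
  edge (12, 8)→(8, 4): d=(-4,-4) top-left  bias=+0
    (2,0)@(5, 1): e=[-21,49,0] → ·  [on edge]
    (3,1)@(7, 3): e=[-7,35,0] → ·  [on edge]
    (4,2)@(9, 5): e=[7,21,0] → █  [on edge]
    (5,2)@(11, 5): e=[9,11,8] → █
    (6,2)@(13, 5): e=[11,1,16] → █
    (7,2)@(15, 5): e=[13,-9,24] → ·
    (4,3)@(9, 7): e=[19,17,-8] → ·
    (5,3)@(11, 7): e=[21,7,0] → █  [on edge]
    (6,3)@(13, 7): e=[23,-3,8] → ·
    (5,4)@(11, 9): e=[33,3,-8] → ·
    (6,4)@(13, 9): e=[35,-7,0] → ·  [on edge]
    (7,5)@(15, 11): e=[49,-21,0] → ·  [on edge]
    (8,6)@(17, 13): e=[63,-35,0] → ·  [on edge]
  covered (4 px):
    · · · · · · · · ·
    · · · · · · · · ·
    · · · · █ █ █ · ·
    · · · · · █ · · ·
    · · · · · · · · ·
    · · · · · · · · ·
    · · · · · · · · ·
    · · · · · · · · ·
    · · · · · · · · ·
T1:
  2·area = 152  (B↔C swapped to make it positive)
  edge (16, 12)→(2, 14): d=(-14,2) right/bottom  bias=-1
  edge (2, 14)→(10, 2): d=(8,-12) top-left  bias=+0
  edge (10, 2)→(16, 12): d=(6,10) right/bottom  bias=-1
    (4,2)@(9, 5): e=[112,12,28] → █
    (5,2)@(11, 5): e=[108,36,8] → █
    (6,2)@(13, 5): e=[104,60,-12] → ·
    (3,3)@(7, 7): e=[88,4,60] → █
    (6,3)@(13, 7): e=[76,76,0] → ·  [on edge]
    (3,4)@(7, 9): e=[60,20,72] → █
    (6,4)@(13, 9): e=[48,92,12] → █
    (7,4)@(15, 9): e=[44,116,-8] → ·
    (2,5)@(5, 11): e=[36,12,104] → █
    (7,5)@(15, 11): e=[16,132,4] → █
    (8,5)@(17, 11): e=[12,156,-16] → ·
    (1,6)@(3, 13): e=[12,4,136] → █
    (4,6)@(9, 13): e=[0,76,76] → ·  [on edge]
  covered (18 px):
    · · · · · · · · ·
    · · · · · · · · ·
    · · · · █ █ · · ·
    · · · █ █ █ · · ·
    · · · █ █ █ █ · ·
    · · █ █ █ █ █ █ ·
    · █ █ █ · · · · ·
    · · · · · · · · ·
    · · · · · · · · ·
T2:
  2·area = 112  (B↔C swapped to make it positive)
  edge (4, 16)→(4, 2): d=(0,-14) top-left  bias=+0
  edge (4, 2)→(12, 4): d=(8,2) right/bottom  bias=-1
  edge (12, 4)→(4, 16): d=(-8,12) right/bottom  bias=-1
    (2,1)@(5, 3): e=[14,6,92] → █
    (3,1)@(7, 3): e=[42,2,68] → █
    (4,1)@(9, 3): e=[70,-2,44] → ·
    (2,2)@(5, 5): e=[14,22,76] → █
    (4,2)@(9, 5): e=[70,14,28] → █
    (5,2)@(11, 5): e=[98,10,4] → █
    (6,2)@(13, 5): e=[126,6,-20] → ·
    (2,3)@(5, 7): e=[14,38,60] → █
    (5,3)@(11, 7): e=[98,26,-12] → ·
    (2,4)@(5, 9): e=[14,54,44] → █
    (4,4)@(9, 9): e=[70,46,-4] → ·
    (2,5)@(5, 11): e=[14,70,28] → █
  covered (14 px):
    · · · · · · · · ·
    · · █ █ · · · · ·
    · · █ █ █ █ · · ·
    · · █ █ █ · · · ·
    · · █ █ · · · · ·
    · · █ █ · · · · ·
    · · █ · · · · · ·
    · · · · · · · · ·
    · · · · · · · · ·
T3:
  2·area = 136
  edge (6, 2)→(18, 0): d=(12,-2) top-left  bias=+0
  edge (18, 0)→(2, 14): d=(-16,14) right/bottom  bias=-1
  edge (2, 14)→(6, 2): d=(4,-12) top-left  bias=+0
    (6,0)@(13, 1): e=[2,54,80] → █
    (7,0)@(15, 1): e=[6,26,104] → █
    (8,0)@(17, 1): e=[10,-2,128] → ·
    (3,1)@(7, 3): e=[14,106,16] → █
    (4,1)@(9, 3): e=[18,78,40] → █
    (5,1)@(11, 3): e=[22,50,64] → █
    (7,1)@(15, 3): e=[30,-6,112] → ·
    (2,2)@(5, 5): e=[34,102,0] → █  [on edge]
    (6,2)@(13, 5): e=[50,-10,96] → ·
    (2,3)@(5, 7): e=[58,70,8] → █
    (5,3)@(11, 7): e=[70,-14,80] → ·
    (2,4)@(5, 9): e=[82,38,16] → █
    (1,5)@(3, 11): e=[102,34,0] → █  [on edge]
    (0,8)@(1, 17): e=[170,-34,0] → ·  [on edge]
  covered (18 px):
    · · · · · · █ █ ·
    · · · █ █ █ █ · ·
    · · █ █ █ █ · · ·
    · · █ █ █ · · · ·
    · · █ █ · · · · ·
    · █ █ · · · · · ·
    · █ · · · · · · ·
    · · · · · · · · ·
    · · · · · · · · ·
T4:
  2·area = 161
  edge (16, 1)→(8, 14): d=(-8,13) right/bottom  bias=-1
  edge (8, 14)→(3, 2): d=(-5,-12) top-left  bias=+0
  edge (3, 2)→(16, 1): d=(13,-1) top-left  bias=+0
    (2,1)@(5, 3): e=[127,19,15] → █
    (3,1)@(7, 3): e=[101,43,17] → █
    (4,1)@(9, 3): e=[75,67,19] → █
    (5,1)@(11, 3): e=[49,91,21] → █
    (6,1)@(13, 3): e=[23,115,23] → █
    (7,1)@(15, 3): e=[-3,139,25] → ·
    (2,2)@(5, 5): e=[111,9,41] → █
    (7,2)@(15, 5): e=[-19,129,51] → ·
    (2,3)@(5, 7): e=[95,-1,67] → ·
    (3,3)@(7, 7): e=[69,23,69] → █
    (6,3)@(13, 7): e=[-9,95,75] → ·
    (3,4)@(7, 9): e=[53,13,95] → █
  covered (18 px):
    · · · · · · · · ·
    · · █ █ █ █ █ · ·
    · · █ █ █ █ █ · ·
    · · · █ █ █ · · ·
    · · · █ █ █ · · ·
    · · · █ █ · · · ·
    · · · · · · · · ·
    · · · · · · · · ·
    · · · · · · · · ·

Final: [[4,2],[5,2],[3,3],[4,3],[5,3],[3,4],[4,4],[5,4],[6,4],[2,5],[3,5],[4,5],[5,5],[6,5],[7,5],[1,6],[2,6],[3,6]]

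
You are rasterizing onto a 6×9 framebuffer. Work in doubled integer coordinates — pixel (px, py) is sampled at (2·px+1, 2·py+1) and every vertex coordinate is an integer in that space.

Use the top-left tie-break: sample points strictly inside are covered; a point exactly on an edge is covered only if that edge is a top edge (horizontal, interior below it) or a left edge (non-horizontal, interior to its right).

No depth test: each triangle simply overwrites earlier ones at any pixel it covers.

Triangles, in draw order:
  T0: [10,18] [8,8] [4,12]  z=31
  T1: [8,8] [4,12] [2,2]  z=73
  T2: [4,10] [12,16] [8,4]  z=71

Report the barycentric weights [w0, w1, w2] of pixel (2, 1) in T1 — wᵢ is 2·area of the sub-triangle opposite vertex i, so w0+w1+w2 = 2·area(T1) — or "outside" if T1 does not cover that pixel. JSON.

T0:
  2·area = 48  (B↔C swapped to make it positive)
  edge (10, 18)→(4, 12): d=(-6,-6) top-left  bias=+0
  edge (4, 12)→(8, 8): d=(4,-4) top-left  bias=+0
  edge (8, 8)→(10, 18): d=(2,10) right/bottom  bias=-1
    (3,1)@(7, 3): e=[72,-24,0] → .  [on edge]
    (5,2)@(11, 5): e=[84,0,-36] → .  [on edge]
    (4,3)@(9, 7): e=[60,0,-12] → .  [on edge]
    (0,4)@(1, 9): e=[0,-24,72] → .  [on edge]
    (3,4)@(7, 9): e=[36,0,12] → X  [on edge]
    (4,4)@(9, 9): e=[48,8,-8] → .
    (1,5)@(3, 11): e=[0,-8,56] → .  [on edge]
    (2,5)@(5, 11): e=[12,0,36] → X  [on edge]
    (4,5)@(9, 11): e=[36,16,-4] → .
    (1,6)@(3, 13): e=[-12,0,60] → .  [on edge]
    (2,6)@(5, 13): e=[0,8,40] → X  [on edge]
    (4,6)@(9, 13): e=[24,24,0] → .  [on edge]
    (0,7)@(1, 15): e=[-36,0,84] → .  [on edge]
    (3,7)@(7, 15): e=[0,24,24] → X  [on edge]
    (4,8)@(9, 17): e=[0,40,8] → X  [on edge]
  covered (8 px):
    . . . . . .
    . . . . . .
    . . . . . .
    . . . . . .
    . . . X . .
    . . X X . .
    . . X X . .
    . . . X X .
    . . . . X .
T1:
  2·area = 48
  edge (8, 8)→(4, 12): d=(-4,4) right/bottom  bias=-1
  edge (4, 12)→(2, 2): d=(-2,-10) top-left  bias=+0
  edge (2, 2)→(8, 8): d=(6,6) right/bottom  bias=-1
    (0,0)@(1, 1): e=[56,-8,0] → .  [on edge]
    (1,1)@(3, 3): e=[40,8,0] → .  [on edge]
    (1,2)@(3, 5): e=[32,4,12] → X
    (2,2)@(5, 5): e=[24,24,0] → .  [on edge]
    (5,2)@(11, 5): e=[0,84,-36] → .  [on edge]
    (1,3)@(3, 7): e=[24,0,24] → X  [on edge]
    (2,3)@(5, 7): e=[16,20,12] → X
    (3,3)@(7, 7): e=[8,40,0] → .  [on edge]
    (4,3)@(9, 7): e=[0,60,-12] → .  [on edge]
    (1,4)@(3, 9): e=[16,-4,36] → .
    (2,4)@(5, 9): e=[8,16,24] → X
    (3,4)@(7, 9): e=[0,36,12] → .  [on edge]
    (4,4)@(9, 9): e=[-8,56,0] → .  [on edge]
    (2,5)@(5, 11): e=[0,12,36] → .  [on edge]
    (5,5)@(11, 11): e=[-24,72,0] → .  [on edge]
    (1,6)@(3, 13): e=[0,-12,60] → .  [on edge]
    (0,7)@(1, 15): e=[0,-36,84] → .  [on edge]
    (2,8)@(5, 17): e=[-24,0,72] → .  [on edge]
  covered (4 px):
    . . . . . .
    . . . . . .
    . X . . . .
    . X X . . .
    . . X . . .
    . . . . . .
    . . . . . .
    . . . . . .
    . . . . . .
T2:
  2·area = 72  (B↔C swapped to make it positive)
  edge (4, 10)→(8, 4): d=(4,-6) top-left  bias=+0
  edge (8, 4)→(12, 16): d=(4,12) right/bottom  bias=-1
  edge (12, 16)→(4, 10): d=(-8,-6) top-left  bias=+0
    (3,0)@(7, 1): e=[-18,0,90] → .  [on edge]
    (3,3)@(7, 7): e=[6,24,42] → X
    (4,3)@(9, 7): e=[18,0,54] → .  [on edge]
    (2,4)@(5, 9): e=[2,56,14] → X
    (4,4)@(9, 9): e=[26,8,38] → X
    (5,4)@(11, 9): e=[38,-16,50] → .
    (2,5)@(5, 11): e=[10,64,-2] → .
    (3,5)@(7, 11): e=[22,40,10] → X
    (5,5)@(11, 11): e=[46,-8,34] → .
    (3,6)@(7, 13): e=[30,48,-6] → .
    (4,6)@(9, 13): e=[42,24,6] → X
    (5,6)@(11, 13): e=[54,0,18] → .  [on edge]
  covered (8 px):
    . . . . . .
    . . . . . .
    . . . . . .
    . . . X . .
    . . X X X .
    . . . X X .
    . . . . X .
    . . . . . X
    . . . . . .

Answer: "outside"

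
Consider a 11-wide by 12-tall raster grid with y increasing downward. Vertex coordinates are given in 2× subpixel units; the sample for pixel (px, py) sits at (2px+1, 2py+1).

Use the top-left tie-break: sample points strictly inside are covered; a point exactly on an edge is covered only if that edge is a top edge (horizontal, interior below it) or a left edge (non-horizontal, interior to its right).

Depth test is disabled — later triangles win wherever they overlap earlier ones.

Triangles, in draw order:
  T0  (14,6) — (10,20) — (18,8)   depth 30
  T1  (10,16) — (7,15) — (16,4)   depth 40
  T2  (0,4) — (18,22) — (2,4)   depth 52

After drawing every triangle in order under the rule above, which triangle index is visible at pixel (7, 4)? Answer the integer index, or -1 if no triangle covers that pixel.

T0:
  2·area = 64  (B↔C swapped to make it positive)
  edge (14, 6)→(18, 8): d=(4,2) right/bottom  bias=-1
  edge (18, 8)→(10, 20): d=(-8,12) right/bottom  bias=-1
  edge (10, 20)→(14, 6): d=(4,-14) top-left  bias=+0
    (7,3)@(15, 7): e=[2,44,18] → #
    (8,3)@(17, 7): e=[-2,20,46] → ·
    (7,4)@(15, 9): e=[10,28,26] → #
    (8,4)@(17, 9): e=[6,4,54] → #
    (9,4)@(19, 9): e=[2,-20,82] → ·
    (6,5)@(13, 11): e=[22,36,6] → #
    (8,5)@(17, 11): e=[14,-12,62] → ·
    (6,6)@(13, 13): e=[30,20,14] → #
    (7,6)@(15, 13): e=[26,-4,42] → ·
    (6,7)@(13, 15): e=[38,4,22] → #
    (7,7)@(15, 15): e=[34,-20,50] → ·
    (5,8)@(11, 17): e=[50,12,2] → #
  covered (8 px):
    · · · · · · · · · · ·
    · · · · · · · · · · ·
    · · · · · · · · · · ·
    · · · · · · · # · · ·
    · · · · · · · # # · ·
    · · · · · · # # · · ·
    · · · · · · # · · · ·
    · · · · · · # · · · ·
    · · · · · # · · · · ·
    · · · · · · · · · · ·
    · · · · · · · · · · ·
    · · · · · · · · · · ·
T1:
  2·area = 42
  edge (10, 16)→(7, 15): d=(-3,-1) top-left  bias=+0
  edge (7, 15)→(16, 4): d=(9,-11) top-left  bias=+0
  edge (16, 4)→(10, 16): d=(-6,12) right/bottom  bias=-1
    (6,4)@(13, 9): e=[24,12,6] → #
    (7,4)@(15, 9): e=[26,34,-18] → ·
    (5,5)@(11, 11): e=[16,8,18] → #
    (6,5)@(13, 11): e=[18,30,-6] → ·
    (0,6)@(1, 13): e=[0,-84,126] → ·  [on edge]
    (4,6)@(9, 13): e=[8,4,30] → #
    (6,6)@(13, 13): e=[12,48,-18] → ·
    (3,7)@(7, 15): e=[0,0,42] → #  [on edge]
    (5,7)@(11, 15): e=[4,44,-6] → ·
    (3,8)@(7, 17): e=[-6,18,30] → ·
    (4,8)@(9, 17): e=[-4,40,6] → ·
    (6,8)@(13, 17): e=[0,84,-42] → ·  [on edge]
    (9,9)@(19, 19): e=[0,168,-126] → ·  [on edge]
  covered (6 px):
    · · · · · · · · · · ·
    · · · · · · · · · · ·
    · · · · · · · · · · ·
    · · · · · · · · · · ·
    · · · · · · # · · · ·
    · · · · · # · · · · ·
    · · · · # # · · · · ·
    · · · # # · · · · · ·
    · · · · · · · · · · ·
    · · · · · · · · · · ·
    · · · · · · · · · · ·
    · · · · · · · · · · ·
T2:
  2·area = 36  (B↔C swapped to make it positive)
  edge (0, 4)→(2, 4): d=(2,0) top-left  bias=+0
  edge (2, 4)→(18, 22): d=(16,18) right/bottom  bias=-1
  edge (18, 22)→(0, 4): d=(-18,-18) top-left  bias=+0
    (0,2)@(1, 5): e=[2,34,0] → #  [on edge]
    (1,2)@(3, 5): e=[2,-2,36] → ·
    (0,3)@(1, 7): e=[6,66,-36] → ·
    (1,3)@(3, 7): e=[6,30,0] → #  [on edge]
    (2,3)@(5, 7): e=[6,-6,36] → ·
    (1,4)@(3, 9): e=[10,62,-36] → ·
    (2,4)@(5, 9): e=[10,26,0] → #  [on edge]
    (3,4)@(7, 9): e=[10,-10,36] → ·
    (2,5)@(5, 11): e=[14,58,-36] → ·
    (3,5)@(7, 11): e=[14,22,0] → #  [on edge]
    (4,5)@(9, 11): e=[14,-14,36] → ·
    (3,6)@(7, 13): e=[18,54,-36] → ·
    (4,6)@(9, 13): e=[18,18,0] → #  [on edge]
    (5,7)@(11, 15): e=[22,14,0] → #  [on edge]
    (6,8)@(13, 17): e=[26,10,0] → #  [on edge]
    (7,9)@(15, 19): e=[30,6,0] → #  [on edge]
    (8,10)@(17, 21): e=[34,2,0] → #  [on edge]
    (9,11)@(19, 23): e=[38,-2,0] → ·  [on edge]
  covered (9 px):
    · · · · · · · · · · ·
    · · · · · · · · · · ·
    # · · · · · · · · · ·
    · # · · · · · · · · ·
    · · # · · · · · · · ·
    · · · # · · · · · · ·
    · · · · # · · · · · ·
    · · · · · # · · · · ·
    · · · · · · # · · · ·
    · · · · · · · # · · ·
    · · · · · · · · # · ·
    · · · · · · · · · · ·

Z-buffer (winner per pixel, '.' = empty):
  . . . . . . . . . . .
  . . . . . . . . . . .
  2 . . . . . . . . . .
  . 2 . . . . . 0 . . .
  . . 2 . . . 1 0 0 . .
  . . . 2 . 1 0 0 . . .
  . . . . 2 1 0 . . . .
  . . . 1 1 2 0 . . . .
  . . . . . 0 2 . . . .
  . . . . . . . 2 . . .
  . . . . . . . . 2 . .
  . . . . . . . . . . .

Result: 0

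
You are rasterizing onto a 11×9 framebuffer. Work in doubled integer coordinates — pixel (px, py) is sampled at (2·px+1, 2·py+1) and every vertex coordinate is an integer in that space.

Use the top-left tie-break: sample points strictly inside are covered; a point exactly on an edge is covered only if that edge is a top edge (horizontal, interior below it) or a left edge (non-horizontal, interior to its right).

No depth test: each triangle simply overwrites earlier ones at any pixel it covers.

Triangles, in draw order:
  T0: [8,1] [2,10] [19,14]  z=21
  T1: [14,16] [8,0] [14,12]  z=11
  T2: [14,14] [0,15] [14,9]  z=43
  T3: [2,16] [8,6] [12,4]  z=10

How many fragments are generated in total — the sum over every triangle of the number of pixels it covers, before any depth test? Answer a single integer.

T0:
  2·area = 177  (B↔C swapped to make it positive)
  edge (8, 1)→(19, 14): d=(11,13) right/bottom  bias=-1
  edge (19, 14)→(2, 10): d=(-17,-4) top-left  bias=+0
  edge (2, 10)→(8, 1): d=(6,-9) top-left  bias=+0
    (3,1)@(7, 3): e=[35,139,3] → █
    (4,1)@(9, 3): e=[9,147,21] → █
    (5,1)@(11, 3): e=[-17,155,39] → ·
    (3,2)@(7, 5): e=[57,105,15] → █
    (5,2)@(11, 5): e=[5,121,51] → █
    (6,2)@(13, 5): e=[-21,129,69] → ·
    (2,3)@(5, 7): e=[105,63,9] → █
    (6,3)@(13, 7): e=[1,95,81] → █
    (7,3)@(15, 7): e=[-25,103,99] → ·
    (1,4)@(3, 9): e=[153,21,3] → █
    (7,4)@(15, 9): e=[-3,69,111] → ·
    (1,5)@(3, 11): e=[175,-13,15] → ·
  covered (23 px):
    · · · · · · · · · · ·
    · · · █ █ · · · · · ·
    · · · █ █ █ · · · · ·
    · · █ █ █ █ █ · · · ·
    · █ █ █ █ █ █ · · · ·
    · · · █ █ █ █ █ · · ·
    · · · · · · · █ █ · ·
    · · · · · · · · · · ·
    · · · · · · · · · · ·
T1:
  2·area = 24
  edge (14, 16)→(8, 0): d=(-6,-16) top-left  bias=+0
  edge (8, 0)→(14, 12): d=(6,12) right/bottom  bias=-1
  edge (14, 12)→(14, 16): d=(0,4) right/bottom  bias=-1
    (5,3)@(11, 7): e=[6,6,12] → █
    (6,3)@(13, 7): e=[38,-18,4] → ·
    (5,4)@(11, 9): e=[-6,18,12] → ·
    (6,5)@(13, 11): e=[14,6,4] → █
    (7,5)@(15, 11): e=[46,-18,-4] → ·
    (6,6)@(13, 13): e=[2,18,4] → █
    (7,6)@(15, 13): e=[34,-6,-4] → ·
    (6,7)@(13, 15): e=[-10,30,4] → ·
  covered (3 px):
    · · · · · · · · · · ·
    · · · · · · · · · · ·
    · · · · · · · · · · ·
    · · · · · █ · · · · ·
    · · · · · · · · · · ·
    · · · · · · █ · · · ·
    · · · · · · █ · · · ·
    · · · · · · · · · · ·
    · · · · · · · · · · ·
T2:
  2·area = 70
  edge (14, 14)→(0, 15): d=(-14,1) right/bottom  bias=-1
  edge (0, 15)→(14, 9): d=(14,-6) top-left  bias=+0
  edge (14, 9)→(14, 14): d=(0,5) right/bottom  bias=-1
    (5,5)@(11, 11): e=[45,10,15] → █
    (6,5)@(13, 11): e=[43,22,5] → █
    (7,5)@(15, 11): e=[41,34,-5] → ·
    (2,6)@(5, 13): e=[23,2,45] → █
    (3,6)@(7, 13): e=[21,14,35] → █
    (4,6)@(9, 13): e=[19,26,25] → █
    (7,6)@(15, 13): e=[13,62,-5] → ·
    (2,7)@(5, 15): e=[-5,30,45] → ·
    (3,7)@(7, 15): e=[-7,42,35] → ·
    (4,7)@(9, 15): e=[-9,54,25] → ·
    (5,7)@(11, 15): e=[-11,66,15] → ·
    (6,7)@(13, 15): e=[-13,78,5] → ·
  covered (7 px):
    · · · · · · · · · · ·
    · · · · · · · · · · ·
    · · · · · · · · · · ·
    · · · · · · · · · · ·
    · · · · · · · · · · ·
    · · · · · █ █ · · · ·
    · · █ █ █ █ █ · · · ·
    · · · · · · · · · · ·
    · · · · · · · · · · ·
T3:
  2·area = 28
  edge (2, 16)→(8, 6): d=(6,-10) top-left  bias=+0
  edge (8, 6)→(12, 4): d=(4,-2) top-left  bias=+0
  edge (12, 4)→(2, 16): d=(-10,12) right/bottom  bias=-1
    (5,0)@(11, 1): e=[0,-14,42] → ·  [on edge]
    (5,2)@(11, 5): e=[24,2,2] → █
    (6,2)@(13, 5): e=[44,6,-22] → ·
    (4,3)@(9, 7): e=[16,6,6] → █
    (5,3)@(11, 7): e=[36,10,-18] → ·
    (3,4)@(7, 9): e=[8,10,10] → █
    (4,4)@(9, 9): e=[28,14,-14] → ·
    (2,5)@(5, 11): e=[0,14,14] → █  [on edge]
    (3,5)@(7, 11): e=[20,18,-10] → ·
    (2,6)@(5, 13): e=[12,22,-6] → ·
  covered (4 px):
    · · · · · · · · · · ·
    · · · · · · · · · · ·
    · · · · · █ · · · · ·
    · · · · █ · · · · · ·
    · · · █ · · · · · · ·
    · · █ · · · · · · · ·
    · · · · · · · · · · ·
    · · · · · · · · · · ·
    · · · · · · · · · · ·

Final: 37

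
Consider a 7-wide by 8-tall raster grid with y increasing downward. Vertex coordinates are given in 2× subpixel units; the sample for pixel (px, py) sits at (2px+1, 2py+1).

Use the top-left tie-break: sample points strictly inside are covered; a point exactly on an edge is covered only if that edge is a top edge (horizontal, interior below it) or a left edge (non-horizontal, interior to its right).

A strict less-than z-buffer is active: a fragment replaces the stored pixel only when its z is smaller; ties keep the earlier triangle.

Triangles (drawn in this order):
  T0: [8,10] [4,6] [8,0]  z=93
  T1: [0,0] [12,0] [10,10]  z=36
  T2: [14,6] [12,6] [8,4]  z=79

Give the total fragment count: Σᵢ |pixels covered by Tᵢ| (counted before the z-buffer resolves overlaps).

T0:
  2·area = 40
  edge (8, 10)→(4, 6): d=(-4,-4) top-left  bias=+0
  edge (4, 6)→(8, 0): d=(4,-6) top-left  bias=+0
  edge (8, 0)→(8, 10): d=(0,10) right/bottom  bias=-1
    (0,1)@(1, 3): e=[0,-30,70] → .  [on edge]
    (3,1)@(7, 3): e=[24,6,10] → X
    (4,1)@(9, 3): e=[32,18,-10] → .
    (1,2)@(3, 5): e=[0,-10,50] → .  [on edge]
    (2,2)@(5, 5): e=[8,2,30] → X
    (4,2)@(9, 5): e=[24,26,-10] → .
    (2,3)@(5, 7): e=[0,10,30] → X  [on edge]
    (4,3)@(9, 7): e=[16,34,-10] → .
    (2,4)@(5, 9): e=[-8,18,30] → .
    (3,4)@(7, 9): e=[0,30,10] → X  [on edge]
    (4,4)@(9, 9): e=[8,42,-10] → .
    (3,5)@(7, 11): e=[-8,38,10] → .
    (4,5)@(9, 11): e=[0,50,-10] → .  [on edge]
    (5,6)@(11, 13): e=[0,70,-30] → .  [on edge]
    (6,7)@(13, 15): e=[0,90,-50] → .  [on edge]
  covered (6 px):
    . . . . . . .
    . . . X . . .
    . . X X . . .
    . . X X . . .
    . . . X . . .
    . . . . . . .
    . . . . . . .
    . . . . . . .
T1:
  2·area = 120
  edge (0, 0)→(12, 0): d=(12,0) top-left  bias=+0
  edge (12, 0)→(10, 10): d=(-2,10) right/bottom  bias=-1
  edge (10, 10)→(0, 0): d=(-10,-10) top-left  bias=+0
    (0,0)@(1, 1): e=[12,108,0] → X  [on edge]
    (1,0)@(3, 1): e=[12,88,20] → X
    (2,0)@(5, 1): e=[12,68,40] → X
    (3,0)@(7, 1): e=[12,48,60] → X
    (4,0)@(9, 1): e=[12,28,80] → X
    (5,0)@(11, 1): e=[12,8,100] → X
    (6,0)@(13, 1): e=[12,-12,120] → .
    (0,1)@(1, 3): e=[36,104,-20] → .
    (1,1)@(3, 3): e=[36,84,0] → X  [on edge]
    (6,1)@(13, 3): e=[36,-16,100] → .
    (1,2)@(3, 5): e=[60,80,-20] → .
    (2,2)@(5, 5): e=[60,60,0] → X  [on edge]
    (5,2)@(11, 5): e=[60,0,60] → .  [on edge]
    (3,3)@(7, 7): e=[84,36,0] → X  [on edge]
    (4,4)@(9, 9): e=[108,12,0] → X  [on edge]
    (5,5)@(11, 11): e=[132,-12,0] → .  [on edge]
    (6,6)@(13, 13): e=[156,-36,0] → .  [on edge]
    (4,7)@(9, 15): e=[180,0,-60] → .  [on edge]
  covered (17 px):
    X X X X X X .
    . X X X X X .
    . . X X X . .
    . . . X X . .
    . . . . X . .
    . . . . . . .
    . . . . . . .
    . . . . . . .
T2:
  2·area = 4
  edge (14, 6)→(12, 6): d=(-2,0) right/bottom  bias=-1
  edge (12, 6)→(8, 4): d=(-4,-2) top-left  bias=+0
  edge (8, 4)→(14, 6): d=(6,2) right/bottom  bias=-1
    (2,1)@(5, 3): e=[6,-2,0] → .  [on edge]
    (5,2)@(11, 5): e=[2,2,0] → .  [on edge]
  covered (0 px):
    . . . . . . .
    . . . . . . .
    . . . . . . .
    . . . . . . .
    . . . . . . .
    . . . . . . .
    . . . . . . .
    . . . . . . .

Final: 23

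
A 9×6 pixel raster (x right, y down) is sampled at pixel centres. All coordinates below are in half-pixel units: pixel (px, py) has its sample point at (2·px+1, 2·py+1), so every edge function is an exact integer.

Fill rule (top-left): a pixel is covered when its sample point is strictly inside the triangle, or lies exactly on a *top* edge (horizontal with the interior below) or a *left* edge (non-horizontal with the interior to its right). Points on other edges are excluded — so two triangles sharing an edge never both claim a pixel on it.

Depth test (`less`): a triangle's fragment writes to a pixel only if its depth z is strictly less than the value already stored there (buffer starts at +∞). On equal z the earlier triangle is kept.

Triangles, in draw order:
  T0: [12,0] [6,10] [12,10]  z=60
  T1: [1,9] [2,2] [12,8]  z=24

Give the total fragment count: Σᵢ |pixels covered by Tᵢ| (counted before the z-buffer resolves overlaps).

T0:
  2·area = 60  (B↔C swapped to make it positive)
  edge (12, 0)→(12, 10): d=(0,10) right/bottom  bias=-1
  edge (12, 10)→(6, 10): d=(-6,0) right/bottom  bias=-1
  edge (6, 10)→(12, 0): d=(6,-10) top-left  bias=+0
    (5,1)@(11, 3): e=[10,42,8] → █
    (6,1)@(13, 3): e=[-10,42,28] → ·
    (4,2)@(9, 5): e=[30,30,0] → █  [on edge]
    (6,2)@(13, 5): e=[-10,30,40] → ·
    (4,3)@(9, 7): e=[30,18,12] → █
    (6,3)@(13, 7): e=[-10,18,52] → ·
    (3,4)@(7, 9): e=[50,6,4] → █
    (6,4)@(13, 9): e=[-10,6,64] → ·
    (3,5)@(7, 11): e=[50,-6,16] → ·
    (4,5)@(9, 11): e=[30,-6,36] → ·
    (5,5)@(11, 11): e=[10,-6,56] → ·
  covered (8 px):
    · · · · · · · · ·
    · · · · · █ · · ·
    · · · · █ █ · · ·
    · · · · █ █ · · ·
    · · · █ █ █ · · ·
    · · · · · · · · ·
T1:
  2·area = 76
  edge (1, 9)→(2, 2): d=(1,-7) top-left  bias=+0
  edge (2, 2)→(12, 8): d=(10,6) right/bottom  bias=-1
  edge (12, 8)→(1, 9): d=(-11,1) right/bottom  bias=-1
    (1,1)@(3, 3): e=[8,4,64] → █
    (2,1)@(5, 3): e=[22,-8,62] → ·
    (1,2)@(3, 5): e=[10,24,42] → █
    (2,2)@(5, 5): e=[24,12,40] → █
    (3,2)@(7, 5): e=[38,0,38] → ·  [on edge]
    (1,3)@(3, 7): e=[12,44,20] → █
    (3,3)@(7, 7): e=[40,20,16] → █
    (4,3)@(9, 7): e=[54,8,14] → █
    (5,3)@(11, 7): e=[68,-4,12] → ·
    (0,4)@(1, 9): e=[0,76,0] → ·  [on edge]
    (1,4)@(3, 9): e=[14,64,-2] → ·
    (2,4)@(5, 9): e=[28,52,-4] → ·
    (8,5)@(17, 11): e=[114,0,-38] → ·  [on edge]
  covered (7 px):
    · · · · · · · · ·
    · █ · · · · · · ·
    · █ █ · · · · · ·
    · █ █ █ █ · · · ·
    · · · · · · · · ·
    · · · · · · · · ·

Answer: 15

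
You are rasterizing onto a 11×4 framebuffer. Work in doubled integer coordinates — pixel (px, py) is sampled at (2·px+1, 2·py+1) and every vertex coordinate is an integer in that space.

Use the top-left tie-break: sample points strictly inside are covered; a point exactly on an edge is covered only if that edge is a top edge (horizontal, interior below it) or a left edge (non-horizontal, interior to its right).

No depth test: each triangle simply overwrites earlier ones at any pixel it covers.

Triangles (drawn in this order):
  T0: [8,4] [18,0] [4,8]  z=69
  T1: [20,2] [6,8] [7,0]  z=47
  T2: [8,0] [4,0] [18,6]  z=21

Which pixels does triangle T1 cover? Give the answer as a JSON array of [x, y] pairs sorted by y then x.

T0:
  2·area = 24
  edge (8, 4)→(18, 0): d=(10,-4) top-left  bias=+0
  edge (18, 0)→(4, 8): d=(-14,8) right/bottom  bias=-1
  edge (4, 8)→(8, 4): d=(4,-4) top-left  bias=+0
    (5,0)@(11, 1): e=[-18,42,0] → .  [on edge]
    (4,1)@(9, 3): e=[-6,30,0] → .  [on edge]
    (5,1)@(11, 3): e=[2,14,8] → X
    (6,1)@(13, 3): e=[10,-2,16] → .
    (3,2)@(7, 5): e=[6,18,0] → X  [on edge]
    (4,2)@(9, 5): e=[14,2,8] → X
    (5,2)@(11, 5): e=[22,-14,16] → .
    (2,3)@(5, 7): e=[18,6,0] → X  [on edge]
    (3,3)@(7, 7): e=[26,-10,8] → .
    (4,3)@(9, 7): e=[34,-26,16] → .
  covered (4 px):
    . . . . . . . . . . .
    . . . . . X . . . . .
    . . . X X . . . . . .
    . . X . . . . . . . .
T1:
  2·area = 106
  edge (20, 2)→(6, 8): d=(-14,6) right/bottom  bias=-1
  edge (6, 8)→(7, 0): d=(1,-8) top-left  bias=+0
  edge (7, 0)→(20, 2): d=(13,2) right/bottom  bias=-1
    (3,0)@(7, 1): e=[92,1,13] → X
    (4,0)@(9, 1): e=[80,17,9] → X
    (5,0)@(11, 1): e=[68,33,5] → X
    (6,0)@(13, 1): e=[56,49,1] → X
    (7,0)@(15, 1): e=[44,65,-3] → .
    (3,1)@(7, 3): e=[64,3,39] → X
    (7,1)@(15, 3): e=[16,67,23] → X
    (8,1)@(17, 3): e=[4,83,19] → X
    (9,1)@(19, 3): e=[-8,99,15] → .
    (3,2)@(7, 5): e=[36,5,65] → X
    (6,2)@(13, 5): e=[0,53,53] → .  [on edge]
    (7,2)@(15, 5): e=[-12,69,49] → .
  covered (14 px):
    . . . X X X X . . . .
    . . . X X X X X X . .
    . . . X X X . . . . .
    . . . X . . . . . . .
T2:
  2·area = 24  (B↔C swapped to make it positive)
  edge (8, 0)→(18, 6): d=(10,6) right/bottom  bias=-1
  edge (18, 6)→(4, 0): d=(-14,-6) top-left  bias=+0
  edge (4, 0)→(8, 0): d=(4,0) top-left  bias=+0
    (3,0)@(7, 1): e=[16,4,4] → X
    (4,0)@(9, 1): e=[4,16,4] → X
    (5,0)@(11, 1): e=[-8,28,4] → .
    (3,1)@(7, 3): e=[36,-24,12] → .
    (4,1)@(9, 3): e=[24,-12,12] → .
    (5,1)@(11, 3): e=[12,0,12] → X  [on edge]
    (6,1)@(13, 3): e=[0,12,12] → .  [on edge]
    (5,2)@(11, 5): e=[32,-28,20] → .
  covered (3 px):
    . . . X X . . . . . .
    . . . . . X . . . . .
    . . . . . . . . . . .
    . . . . . . . . . . .

Answer: [[3,0],[4,0],[5,0],[6,0],[3,1],[4,1],[5,1],[6,1],[7,1],[8,1],[3,2],[4,2],[5,2],[3,3]]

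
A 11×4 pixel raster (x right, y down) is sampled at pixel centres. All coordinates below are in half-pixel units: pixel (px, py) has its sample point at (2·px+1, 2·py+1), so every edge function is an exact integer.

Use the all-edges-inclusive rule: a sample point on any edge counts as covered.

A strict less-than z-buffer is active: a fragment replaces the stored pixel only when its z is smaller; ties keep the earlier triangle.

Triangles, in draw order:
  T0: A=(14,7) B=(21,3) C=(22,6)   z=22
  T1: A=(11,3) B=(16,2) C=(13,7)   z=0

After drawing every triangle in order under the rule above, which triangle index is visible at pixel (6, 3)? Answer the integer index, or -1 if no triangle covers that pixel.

T0:
  2·area = 25
  edge (14, 7)→(21, 3): d=(7,-4) inclusive
  edge (21, 3)→(22, 6): d=(1,3) inclusive
  edge (22, 6)→(14, 7): d=(-8,1) inclusive
    (10,1)@(21, 3): e=[0,0,25] → #  [on edge]
    (9,2)@(19, 5): e=[6,8,11] → #
    (9,3)@(19, 7): e=[20,10,-5] → ·
    (10,3)@(21, 7): e=[28,4,-7] → ·
  covered (3 px):
    · · · · · · · · · · ·
    · · · · · · · · · · #
    · · · · · · · · · # #
    · · · · · · · · · · ·
T1:
  2·area = 22
  edge (11, 3)→(16, 2): d=(5,-1) inclusive
  edge (16, 2)→(13, 7): d=(-3,5) inclusive
  edge (13, 7)→(11, 3): d=(-2,-4) inclusive
    (10,0)@(21, 1): e=[0,-22,44] → ·  [on edge]
    (5,1)@(11, 3): e=[0,22,0] → #  [on edge]
    (6,1)@(13, 3): e=[2,12,8] → #
    (7,1)@(15, 3): e=[4,2,16] → #
    (8,1)@(17, 3): e=[6,-8,24] → ·
    (0,2)@(1, 5): e=[0,66,-44] → ·  [on edge]
    (5,2)@(11, 5): e=[10,16,-4] → ·
    (6,2)@(13, 5): e=[12,6,4] → #
    (7,2)@(15, 5): e=[14,-4,12] → ·
    (6,3)@(13, 7): e=[22,0,0] → #  [on edge]
    (7,3)@(15, 7): e=[24,-10,8] → ·
  covered (5 px):
    · · · · · · · · · · ·
    · · · · · # # # · · ·
    · · · · · · # · · · ·
    · · · · · · # · · · ·

Z-buffer (winner per pixel, '.' = empty):
  . . . . . . . . . . .
  . . . . . 1 1 1 . . 0
  . . . . . . 1 . . 0 0
  . . . . . . 1 . . . .

Result: 1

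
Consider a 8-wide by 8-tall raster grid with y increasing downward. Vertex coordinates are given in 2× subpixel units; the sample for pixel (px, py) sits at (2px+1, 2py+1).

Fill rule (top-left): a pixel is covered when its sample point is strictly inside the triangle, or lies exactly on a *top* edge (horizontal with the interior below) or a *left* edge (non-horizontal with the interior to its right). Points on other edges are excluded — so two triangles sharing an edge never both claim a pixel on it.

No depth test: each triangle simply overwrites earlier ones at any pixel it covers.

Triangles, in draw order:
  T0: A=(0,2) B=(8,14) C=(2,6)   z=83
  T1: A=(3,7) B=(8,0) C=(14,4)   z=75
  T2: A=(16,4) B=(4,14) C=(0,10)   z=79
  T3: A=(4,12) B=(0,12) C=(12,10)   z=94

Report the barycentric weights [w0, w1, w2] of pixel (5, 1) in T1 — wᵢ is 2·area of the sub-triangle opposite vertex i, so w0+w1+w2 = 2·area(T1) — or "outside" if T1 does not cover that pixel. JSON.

T0:
  2·area = 8
  edge (0, 2)→(8, 14): d=(8,12) right/bottom  bias=-1
  edge (8, 14)→(2, 6): d=(-6,-8) top-left  bias=+0
  edge (2, 6)→(0, 2): d=(-2,-4) top-left  bias=+0
    (1,3)@(3, 7): e=[4,2,2] → █
    (2,3)@(5, 7): e=[-20,18,10] → ·
    (1,4)@(3, 9): e=[20,-10,-2] → ·
  covered (1 px):
    · · · · · · · ·
    · · · · · · · ·
    · · · · · · · ·
    · █ · · · · · ·
    · · · · · · · ·
    · · · · · · · ·
    · · · · · · · ·
    · · · · · · · ·
T1:
  2·area = 62
  edge (3, 7)→(8, 0): d=(5,-7) top-left  bias=+0
  edge (8, 0)→(14, 4): d=(6,4) right/bottom  bias=-1
  edge (14, 4)→(3, 7): d=(-11,3) right/bottom  bias=-1
    (4,0)@(9, 1): e=[12,2,48] → █
    (5,0)@(11, 1): e=[26,-6,42] → ·
    (3,1)@(7, 3): e=[8,22,32] → █
    (5,1)@(11, 3): e=[36,6,20] → █
    (6,1)@(13, 3): e=[50,-2,14] → ·
    (2,2)@(5, 5): e=[4,42,16] → █
    (5,2)@(11, 5): e=[46,18,-2] → ·
    (1,3)@(3, 7): e=[0,62,0] → ·  [on edge]
    (2,3)@(5, 7): e=[14,54,-6] → ·
    (3,3)@(7, 7): e=[28,46,-12] → ·
    (4,3)@(9, 7): e=[42,38,-18] → ·
  covered (7 px):
    · · · · █ · · ·
    · · · █ █ █ · ·
    · · █ █ █ · · ·
    · · · · · · · ·
    · · · · · · · ·
    · · · · · · · ·
    · · · · · · · ·
    · · · · · · · ·
T2:
  2·area = 88
  edge (16, 4)→(4, 14): d=(-12,10) right/bottom  bias=-1
  edge (4, 14)→(0, 10): d=(-4,-4) top-left  bias=+0
  edge (0, 10)→(16, 4): d=(16,-6) top-left  bias=+0
    (4,3)@(9, 7): e=[34,48,6] → █
    (5,3)@(11, 7): e=[14,56,18] → █
    (6,3)@(13, 7): e=[-6,64,30] → ·
    (1,4)@(3, 9): e=[70,16,2] → █
    (2,4)@(5, 9): e=[50,24,14] → █
    (3,4)@(7, 9): e=[30,32,26] → █
    (5,4)@(11, 9): e=[-10,48,50] → ·
    (0,5)@(1, 11): e=[66,0,22] → █  [on edge]
    (4,5)@(9, 11): e=[-14,32,70] → ·
    (0,6)@(1, 13): e=[42,-8,54] → ·
    (1,6)@(3, 13): e=[22,0,66] → █  [on edge]
    (3,6)@(7, 13): e=[-18,16,90] → ·
    (2,7)@(5, 15): e=[-22,0,110] → ·  [on edge]
  covered (12 px):
    · · · · · · · ·
    · · · · · · · ·
    · · · · · · · ·
    · · · · █ █ · ·
    · █ █ █ █ · · ·
    █ █ █ █ · · · ·
    · █ █ · · · · ·
    · · · · · · · ·
T3:
  2·area = 8
  edge (4, 12)→(0, 12): d=(-4,0) right/bottom  bias=-1
  edge (0, 12)→(12, 10): d=(12,-2) top-left  bias=+0
  edge (12, 10)→(4, 12): d=(-8,2) right/bottom  bias=-1
    (3,5)@(7, 11): e=[4,2,2] → █
    (4,5)@(9, 11): e=[4,6,-2] → ·
    (3,6)@(7, 13): e=[-4,26,-14] → ·
  covered (1 px):
    · · · · · · · ·
    · · · · · · · ·
    · · · · · · · ·
    · · · · · · · ·
    · · · · · · · ·
    · · · █ · · · ·
    · · · · · · · ·
    · · · · · · · ·

Result: [6,20,36]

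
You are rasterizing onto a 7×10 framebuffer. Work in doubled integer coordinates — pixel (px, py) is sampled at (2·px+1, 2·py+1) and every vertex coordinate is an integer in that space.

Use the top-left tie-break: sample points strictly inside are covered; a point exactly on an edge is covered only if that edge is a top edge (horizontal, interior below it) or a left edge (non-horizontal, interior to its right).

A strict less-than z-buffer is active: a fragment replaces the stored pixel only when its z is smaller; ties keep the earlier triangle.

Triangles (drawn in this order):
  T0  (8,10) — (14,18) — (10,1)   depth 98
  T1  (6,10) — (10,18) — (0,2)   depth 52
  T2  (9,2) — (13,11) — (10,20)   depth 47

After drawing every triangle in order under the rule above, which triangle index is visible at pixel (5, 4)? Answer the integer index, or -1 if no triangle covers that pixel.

T0:
  2·area = 70  (B↔C swapped to make it positive)
  edge (8, 10)→(10, 1): d=(2,-9) top-left  bias=+0
  edge (10, 1)→(14, 18): d=(4,17) right/bottom  bias=-1
  edge (14, 18)→(8, 10): d=(-6,-8) top-left  bias=+0
    (4,3)@(9, 7): e=[3,41,26] → █
    (5,3)@(11, 7): e=[21,7,42] → █
    (6,3)@(13, 7): e=[39,-27,58] → ·
    (4,4)@(9, 9): e=[7,49,14] → █
    (6,4)@(13, 9): e=[43,-19,46] → ·
    (4,5)@(9, 11): e=[11,57,2] → █
    (6,5)@(13, 11): e=[47,-11,34] → ·
    (4,6)@(9, 13): e=[15,65,-10] → ·
    (5,6)@(11, 13): e=[33,31,6] → █
    (6,6)@(13, 13): e=[51,-3,22] → ·
    (5,7)@(11, 15): e=[37,39,-6] → ·
    (6,7)@(13, 15): e=[55,5,10] → █
  covered (8 px):
    · · · · · · ·
    · · · · · · ·
    · · · · · · ·
    · · · · █ █ ·
    · · · · █ █ ·
    · · · · █ █ ·
    · · · · · █ ·
    · · · · · · █
    · · · · · · ·
    · · · · · · ·
T1:
  2·area = 16
  edge (6, 10)→(10, 18): d=(4,8) right/bottom  bias=-1
  edge (10, 18)→(0, 2): d=(-10,-16) top-left  bias=+0
  edge (0, 2)→(6, 10): d=(6,8) right/bottom  bias=-1
    (2,4)@(5, 9): e=[4,10,2] → █
    (3,4)@(7, 9): e=[-12,42,-14] → ·
    (2,5)@(5, 11): e=[12,-10,14] → ·
    (3,6)@(7, 13): e=[4,2,10] → █
    (4,6)@(9, 13): e=[-12,34,-6] → ·
    (3,7)@(7, 15): e=[12,-18,22] → ·
  covered (2 px):
    · · · · · · ·
    · · · · · · ·
    · · · · · · ·
    · · · · · · ·
    · · █ · · · ·
    · · · · · · ·
    · · · █ · · ·
    · · · · · · ·
    · · · · · · ·
    · · · · · · ·
T2:
  2·area = 63
  edge (9, 2)→(13, 11): d=(4,9) right/bottom  bias=-1
  edge (13, 11)→(10, 20): d=(-3,9) right/bottom  bias=-1
  edge (10, 20)→(9, 2): d=(-1,-18) top-left  bias=+0
    (5,3)@(11, 7): e=[2,30,31] → █
    (6,3)@(13, 7): e=[-16,12,67] → ·
    (5,4)@(11, 9): e=[10,24,29] → █
    (6,4)@(13, 9): e=[-8,6,65] → ·
    (5,5)@(11, 11): e=[18,18,27] → █
    (6,5)@(13, 11): e=[0,0,63] → ·  [on edge]
    (5,6)@(11, 13): e=[26,12,25] → █
    (6,6)@(13, 13): e=[8,-6,61] → ·
    (5,7)@(11, 15): e=[34,6,23] → █
    (6,7)@(13, 15): e=[16,-12,59] → ·
    (5,8)@(11, 17): e=[42,0,21] → ·  [on edge]
  covered (5 px):
    · · · · · · ·
    · · · · · · ·
    · · · · · · ·
    · · · · · █ ·
    · · · · · █ ·
    · · · · · █ ·
    · · · · · █ ·
    · · · · · █ ·
    · · · · · · ·
    · · · · · · ·

Z-buffer (winner per pixel, '.' = empty):
  . . . . . . .
  . . . . . . .
  . . . . . . .
  . . . . 0 2 .
  . . 1 . 0 2 .
  . . . . 0 2 .
  . . . 1 . 2 .
  . . . . . 2 0
  . . . . . . .
  . . . . . . .

Answer: 2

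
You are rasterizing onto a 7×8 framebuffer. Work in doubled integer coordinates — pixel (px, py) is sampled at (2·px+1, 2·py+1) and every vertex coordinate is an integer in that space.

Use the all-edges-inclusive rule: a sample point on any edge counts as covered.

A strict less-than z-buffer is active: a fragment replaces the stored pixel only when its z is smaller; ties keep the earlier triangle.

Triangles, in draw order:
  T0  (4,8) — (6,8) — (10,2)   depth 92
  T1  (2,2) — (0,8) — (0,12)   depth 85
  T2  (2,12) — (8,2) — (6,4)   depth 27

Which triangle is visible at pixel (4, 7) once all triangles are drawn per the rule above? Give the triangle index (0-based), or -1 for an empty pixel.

T0:
  2·area = 12  (B↔C swapped to make it positive)
  edge (4, 8)→(10, 2): d=(6,-6) inclusive
  edge (10, 2)→(6, 8): d=(-4,6) inclusive
  edge (6, 8)→(4, 8): d=(-2,0) inclusive
    (5,0)@(11, 1): e=[0,-2,14] → .  [on edge]
    (4,1)@(9, 3): e=[0,2,10] → X  [on edge]
    (5,1)@(11, 3): e=[12,-10,10] → .
    (3,2)@(7, 5): e=[0,6,6] → X  [on edge]
    (4,2)@(9, 5): e=[12,-6,6] → .
    (2,3)@(5, 7): e=[0,10,2] → X  [on edge]
    (3,3)@(7, 7): e=[12,-2,2] → .
    (1,4)@(3, 9): e=[0,14,-2] → .  [on edge]
    (2,4)@(5, 9): e=[12,2,-2] → .
    (0,5)@(1, 11): e=[0,18,-6] → .  [on edge]
  covered (3 px):
    . . . . . . .
    . . . . X . .
    . . . X . . .
    . . X . . . .
    . . . . . . .
    . . . . . . .
    . . . . . . .
    . . . . . . .
T1:
  2·area = 8  (B↔C swapped to make it positive)
  edge (2, 2)→(0, 12): d=(-2,10) inclusive
  edge (0, 12)→(0, 8): d=(0,-4) inclusive
  edge (0, 8)→(2, 2): d=(2,-6) inclusive
    (0,2)@(1, 5): e=[4,4,0] → X  [on edge]
    (1,2)@(3, 5): e=[-16,12,12] → .
    (0,3)@(1, 7): e=[0,4,4] → X  [on edge]
    (1,3)@(3, 7): e=[-20,12,16] → .
    (0,4)@(1, 9): e=[-4,4,8] → .
  covered (2 px):
    . . . . . . .
    . . . . . . .
    X . . . . . .
    X . . . . . .
    . . . . . . .
    . . . . . . .
    . . . . . . .
    . . . . . . .
T2:
  2·area = 8  (B↔C swapped to make it positive)
  edge (2, 12)→(6, 4): d=(4,-8) inclusive
  edge (6, 4)→(8, 2): d=(2,-2) inclusive
  edge (8, 2)→(2, 12): d=(-6,10) inclusive
    (4,0)@(9, 1): e=[12,0,-4] → .  [on edge]
    (3,1)@(7, 3): e=[4,0,4] → X  [on edge]
    (4,1)@(9, 3): e=[20,4,-16] → .
    (2,2)@(5, 5): e=[-4,0,12] → .  [on edge]
    (3,2)@(7, 5): e=[12,4,-8] → .
    (1,3)@(3, 7): e=[-12,0,20] → .  [on edge]
    (2,3)@(5, 7): e=[4,4,0] → X  [on edge]
    (3,3)@(7, 7): e=[20,8,-20] → .
    (0,4)@(1, 9): e=[-20,0,28] → .  [on edge]
    (2,4)@(5, 9): e=[12,8,-12] → .
  covered (2 px):
    . . . . . . .
    . . . X . . .
    . . . . . . .
    . . X . . . .
    . . . . . . .
    . . . . . . .
    . . . . . . .
    . . . . . . .

Z-buffer (winner per pixel, '.' = empty):
  . . . . . . .
  . . . 2 0 . .
  1 . . 0 . . .
  1 . 2 . . . .
  . . . . . . .
  . . . . . . .
  . . . . . . .
  . . . . . . .

Answer: -1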